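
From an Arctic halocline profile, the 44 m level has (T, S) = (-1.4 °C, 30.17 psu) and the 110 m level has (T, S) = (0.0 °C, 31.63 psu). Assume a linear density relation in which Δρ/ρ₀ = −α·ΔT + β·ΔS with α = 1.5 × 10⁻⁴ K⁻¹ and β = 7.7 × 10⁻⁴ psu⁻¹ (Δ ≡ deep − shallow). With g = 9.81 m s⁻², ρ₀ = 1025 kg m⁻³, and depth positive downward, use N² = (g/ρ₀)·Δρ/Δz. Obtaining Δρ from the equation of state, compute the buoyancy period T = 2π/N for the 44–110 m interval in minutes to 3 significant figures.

8.98 min

ΔT = +1.4 K, ΔS = +1.46 psu (deep − shallow).
Δρ/ρ₀ = −αΔT + βΔS = -2.10 × 10⁻⁴ + 1.1242 × 10⁻³ = 9.142 × 10⁻⁴, so Δρ ≈ 0.9371 kg m⁻³.
N² = (g/ρ₀)·Δρ/Δz = g·(Δρ/ρ₀)/Δz = 9.81 × 9.142 × 10⁻⁴ / 66 = 1.3588 × 10⁻⁴ s⁻².
N = √(1.3588 × 10⁻⁴) = 0.011657 rad s⁻¹ → T = 2π/N = 539.01 s = 8.9835 min ≈ 8.98 min.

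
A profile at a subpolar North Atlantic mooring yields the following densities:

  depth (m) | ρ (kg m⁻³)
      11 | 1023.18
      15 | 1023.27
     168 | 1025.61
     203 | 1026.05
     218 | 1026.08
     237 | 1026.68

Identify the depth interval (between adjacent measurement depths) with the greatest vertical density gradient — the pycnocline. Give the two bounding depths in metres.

Compute the density gradient over each adjacent pair:
  11–15 m: Δρ/Δz = 0.09/4 = 0.022 kg m⁻⁴
  15–168 m: Δρ/Δz = 2.34/153 = 0.015 kg m⁻⁴
  168–203 m: Δρ/Δz = 0.44/35 = 0.013 kg m⁻⁴
  203–218 m: Δρ/Δz = 0.03/15 = 2.0 × 10⁻³ kg m⁻⁴
  218–237 m: Δρ/Δz = 0.60/19 = 0.032 kg m⁻⁴
The largest gradient is in the 218–237 m interval — the pycnocline.

218–237 m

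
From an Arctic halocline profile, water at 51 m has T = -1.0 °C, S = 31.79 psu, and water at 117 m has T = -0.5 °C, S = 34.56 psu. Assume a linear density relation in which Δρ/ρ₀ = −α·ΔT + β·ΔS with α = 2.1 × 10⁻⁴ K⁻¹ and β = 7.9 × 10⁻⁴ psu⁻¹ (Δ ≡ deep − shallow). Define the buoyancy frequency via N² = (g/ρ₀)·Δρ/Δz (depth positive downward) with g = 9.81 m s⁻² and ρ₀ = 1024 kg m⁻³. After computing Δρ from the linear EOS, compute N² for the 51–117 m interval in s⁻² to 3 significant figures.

3.10 × 10⁻⁴ s⁻²

ΔT = +0.5 K, ΔS = +2.77 psu (deep − shallow).
Δρ/ρ₀ = −αΔT + βΔS = -1.05 × 10⁻⁴ + 2.1883 × 10⁻³ = 2.0833 × 10⁻³, so Δρ ≈ 2.133 kg m⁻³.
N² = (g/ρ₀)·Δρ/Δz = g·(Δρ/ρ₀)/Δz = 9.81 × 2.0833 × 10⁻³ / 66 = 3.0965 × 10⁻⁴ s⁻² ≈ 3.10 × 10⁻⁴ s⁻².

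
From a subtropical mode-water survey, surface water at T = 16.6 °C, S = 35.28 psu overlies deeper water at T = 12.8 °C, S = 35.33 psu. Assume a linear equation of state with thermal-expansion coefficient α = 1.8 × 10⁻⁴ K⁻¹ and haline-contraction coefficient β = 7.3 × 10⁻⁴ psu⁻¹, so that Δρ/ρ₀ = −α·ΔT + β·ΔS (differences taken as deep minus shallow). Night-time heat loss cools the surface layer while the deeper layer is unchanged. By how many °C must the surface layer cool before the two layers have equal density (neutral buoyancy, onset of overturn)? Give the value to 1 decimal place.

4.0 °C

Neutral buoyancy requires Δρ = 0, i.e. −α(T_deep − T_surf′) + β(S_deep − S_surf) = 0.
T_surf′ = T_deep − (β/α)·ΔS = 12.8 − (7.3 × 10⁻⁴/1.8 × 10⁻⁴)·(+0.05) = 12.597 °C.
Cooling required: 16.6 − (12.597) = 4.003 °C.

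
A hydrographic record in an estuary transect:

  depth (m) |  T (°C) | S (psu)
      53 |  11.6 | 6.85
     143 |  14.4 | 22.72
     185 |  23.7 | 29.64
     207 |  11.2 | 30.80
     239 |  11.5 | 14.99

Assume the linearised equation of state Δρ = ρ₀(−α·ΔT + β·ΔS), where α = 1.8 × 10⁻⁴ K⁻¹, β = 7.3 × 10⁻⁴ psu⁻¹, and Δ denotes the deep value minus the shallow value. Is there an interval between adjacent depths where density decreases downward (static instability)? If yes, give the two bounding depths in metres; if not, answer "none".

Evaluate Δρ/ρ₀ = −αΔT + βΔS across each adjacent pair:
  53–143 m: −αΔT+βΔS = −(1.8 × 10⁻⁴)(+2.8)+(7.3 × 10⁻⁴)(+15.87) = 0.011 → stable
  143–185 m: −αΔT+βΔS = −(1.8 × 10⁻⁴)(+9.3)+(7.3 × 10⁻⁴)(+6.92) = 3.4 × 10⁻³ → stable
  185–207 m: −αΔT+βΔS = −(1.8 × 10⁻⁴)(-12.5)+(7.3 × 10⁻⁴)(+1.16) = 3.1 × 10⁻³ → stable
  207–239 m: −αΔT+βΔS = −(1.8 × 10⁻⁴)(+0.3)+(7.3 × 10⁻⁴)(-15.81) = -0.012 → UNSTABLE
The 207–239 m interval has Δρ < 0: lighter water underlies denser water.

207–239 m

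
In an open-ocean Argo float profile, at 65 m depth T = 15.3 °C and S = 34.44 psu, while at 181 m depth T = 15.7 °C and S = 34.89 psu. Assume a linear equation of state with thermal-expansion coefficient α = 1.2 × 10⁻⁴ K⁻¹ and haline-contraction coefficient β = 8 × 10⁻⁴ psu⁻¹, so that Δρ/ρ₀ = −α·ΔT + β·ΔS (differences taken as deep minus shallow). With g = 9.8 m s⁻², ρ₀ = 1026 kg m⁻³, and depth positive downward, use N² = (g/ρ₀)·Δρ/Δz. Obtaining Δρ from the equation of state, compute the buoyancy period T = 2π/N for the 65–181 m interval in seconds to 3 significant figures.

1.22 × 10³ s

ΔT = +0.4 K, ΔS = +0.45 psu (deep − shallow).
Δρ/ρ₀ = −αΔT + βΔS = -4.80 × 10⁻⁵ + 3.60 × 10⁻⁴ = 3.12 × 10⁻⁴, so Δρ ≈ 0.3201 kg m⁻³.
N² = (g/ρ₀)·Δρ/Δz = g·(Δρ/ρ₀)/Δz = 9.8 × 3.12 × 10⁻⁴ / 116 = 2.6359 × 10⁻⁵ s⁻².
N = √(2.6359 × 10⁻⁵) = 5.1341 × 10⁻³ rad s⁻¹ → T = 2π/N = 1.2238 × 10³ s ≈ 1.22 × 10³ s.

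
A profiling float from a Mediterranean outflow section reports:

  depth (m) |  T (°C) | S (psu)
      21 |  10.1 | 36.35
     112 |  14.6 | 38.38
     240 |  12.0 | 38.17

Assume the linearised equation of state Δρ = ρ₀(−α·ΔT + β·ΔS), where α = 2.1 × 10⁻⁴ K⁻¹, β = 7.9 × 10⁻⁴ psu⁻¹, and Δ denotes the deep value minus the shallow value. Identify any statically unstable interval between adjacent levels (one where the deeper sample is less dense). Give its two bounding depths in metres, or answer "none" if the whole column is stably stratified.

Evaluate Δρ/ρ₀ = −αΔT + βΔS across each adjacent pair:
  21–112 m: −αΔT+βΔS = −(2.1 × 10⁻⁴)(+4.5)+(7.9 × 10⁻⁴)(+2.03) = 6.6 × 10⁻⁴ → stable
  112–240 m: −αΔT+βΔS = −(2.1 × 10⁻⁴)(-2.6)+(7.9 × 10⁻⁴)(-0.21) = 3.8 × 10⁻⁴ → stable
Every interval has Δρ > 0: the column is stably stratified throughout.

none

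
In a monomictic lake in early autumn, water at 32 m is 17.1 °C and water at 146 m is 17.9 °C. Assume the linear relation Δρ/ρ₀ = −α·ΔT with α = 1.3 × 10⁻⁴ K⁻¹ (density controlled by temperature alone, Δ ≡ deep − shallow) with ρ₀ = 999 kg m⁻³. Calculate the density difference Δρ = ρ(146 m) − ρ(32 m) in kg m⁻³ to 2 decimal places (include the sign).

-0.10 kg m⁻³

ΔT = +0.8 K, Δρ/ρ₀ = −αΔT = -1.04 × 10⁻⁴.
Δρ = 999 × (-1.04 × 10⁻⁴) = -0.10 kg m⁻³.
Negative Δρ: lighter below, statically unstable.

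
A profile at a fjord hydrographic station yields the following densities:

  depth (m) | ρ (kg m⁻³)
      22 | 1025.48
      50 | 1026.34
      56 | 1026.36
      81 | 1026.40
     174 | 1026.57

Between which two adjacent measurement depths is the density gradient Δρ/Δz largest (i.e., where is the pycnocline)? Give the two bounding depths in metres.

22–50 m

Compute the density gradient over each adjacent pair:
  22–50 m: Δρ/Δz = 0.86/28 = 0.031 kg m⁻⁴
  50–56 m: Δρ/Δz = 0.02/6 = 3.3 × 10⁻³ kg m⁻⁴
  56–81 m: Δρ/Δz = 0.04/25 = 1.6 × 10⁻³ kg m⁻⁴
  81–174 m: Δρ/Δz = 0.17/93 = 1.8 × 10⁻³ kg m⁻⁴
The largest gradient is in the 22–50 m interval — the pycnocline.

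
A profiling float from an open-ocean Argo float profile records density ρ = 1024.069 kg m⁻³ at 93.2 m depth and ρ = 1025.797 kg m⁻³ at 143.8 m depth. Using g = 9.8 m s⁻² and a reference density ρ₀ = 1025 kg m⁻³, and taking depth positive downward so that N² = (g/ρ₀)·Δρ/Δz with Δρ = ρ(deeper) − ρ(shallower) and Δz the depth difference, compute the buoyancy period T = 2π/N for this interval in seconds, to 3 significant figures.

348 s

Δρ = 1025.797 − 1024.069 = 1.728 kg m⁻³ over Δz = 143.8 − 93.2 = 50.6 m.
N² = (9.8/1025) × (1.728/50.6) = 3.2651 × 10⁻⁴ s⁻².
N = √(3.2651 × 10⁻⁴) = 0.018070 rad s⁻¹, so T = 2π/N = 347.71 s ≈ 348 s.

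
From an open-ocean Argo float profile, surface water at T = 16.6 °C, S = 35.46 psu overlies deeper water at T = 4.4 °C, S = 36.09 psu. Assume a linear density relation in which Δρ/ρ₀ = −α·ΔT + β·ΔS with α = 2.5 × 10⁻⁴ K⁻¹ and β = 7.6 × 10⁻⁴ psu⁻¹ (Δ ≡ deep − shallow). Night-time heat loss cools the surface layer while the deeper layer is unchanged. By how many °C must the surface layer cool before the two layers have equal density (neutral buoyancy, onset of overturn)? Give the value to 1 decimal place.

14.1 °C

Neutral buoyancy requires Δρ = 0, i.e. −α(T_deep − T_surf′) + β(S_deep − S_surf) = 0.
T_surf′ = T_deep − (β/α)·ΔS = 4.4 − (7.6 × 10⁻⁴/2.5 × 10⁻⁴)·(+0.63) = 2.485 °C.
Cooling required: 16.6 − (2.485) = 14.115 °C.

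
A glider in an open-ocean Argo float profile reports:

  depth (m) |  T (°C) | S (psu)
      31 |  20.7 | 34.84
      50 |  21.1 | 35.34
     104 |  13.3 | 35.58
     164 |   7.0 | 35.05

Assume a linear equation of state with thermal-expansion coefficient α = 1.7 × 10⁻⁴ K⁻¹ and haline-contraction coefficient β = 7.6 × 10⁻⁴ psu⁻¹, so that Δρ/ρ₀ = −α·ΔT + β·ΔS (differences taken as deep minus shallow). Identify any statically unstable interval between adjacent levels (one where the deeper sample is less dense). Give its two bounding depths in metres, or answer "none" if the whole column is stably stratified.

Evaluate Δρ/ρ₀ = −αΔT + βΔS across each adjacent pair:
  31–50 m: −αΔT+βΔS = −(1.7 × 10⁻⁴)(+0.4)+(7.6 × 10⁻⁴)(+0.50) = 3.1 × 10⁻⁴ → stable
  50–104 m: −αΔT+βΔS = −(1.7 × 10⁻⁴)(-7.8)+(7.6 × 10⁻⁴)(+0.24) = 1.5 × 10⁻³ → stable
  104–164 m: −αΔT+βΔS = −(1.7 × 10⁻⁴)(-6.3)+(7.6 × 10⁻⁴)(-0.53) = 6.7 × 10⁻⁴ → stable
Every interval has Δρ > 0: the column is stably stratified throughout.

none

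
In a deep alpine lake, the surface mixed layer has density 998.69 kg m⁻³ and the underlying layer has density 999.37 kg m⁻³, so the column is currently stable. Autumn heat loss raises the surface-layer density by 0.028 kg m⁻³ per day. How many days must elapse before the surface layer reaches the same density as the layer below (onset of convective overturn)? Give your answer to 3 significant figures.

24.3 days

Density deficit of the surface layer: 999.37 − 998.69 = 0.68 kg m⁻³.
Required change = 0.68 / 0.028 = 24.3 days.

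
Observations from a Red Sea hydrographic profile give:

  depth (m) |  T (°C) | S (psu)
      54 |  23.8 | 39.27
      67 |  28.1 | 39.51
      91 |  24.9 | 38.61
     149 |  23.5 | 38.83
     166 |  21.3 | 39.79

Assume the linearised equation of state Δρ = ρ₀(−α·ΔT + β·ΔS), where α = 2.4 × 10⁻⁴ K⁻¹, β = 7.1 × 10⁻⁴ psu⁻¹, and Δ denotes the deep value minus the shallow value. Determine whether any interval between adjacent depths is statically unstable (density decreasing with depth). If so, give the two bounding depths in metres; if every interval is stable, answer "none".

Evaluate Δρ/ρ₀ = −αΔT + βΔS across each adjacent pair:
  54–67 m: −αΔT+βΔS = −(2.4 × 10⁻⁴)(+4.3)+(7.1 × 10⁻⁴)(+0.24) = -8.6 × 10⁻⁴ → UNSTABLE
  67–91 m: −αΔT+βΔS = −(2.4 × 10⁻⁴)(-3.2)+(7.1 × 10⁻⁴)(-0.90) = 1.3 × 10⁻⁴ → stable
  91–149 m: −αΔT+βΔS = −(2.4 × 10⁻⁴)(-1.4)+(7.1 × 10⁻⁴)(+0.22) = 4.9 × 10⁻⁴ → stable
  149–166 m: −αΔT+βΔS = −(2.4 × 10⁻⁴)(-2.2)+(7.1 × 10⁻⁴)(+0.96) = 1.2 × 10⁻³ → stable
The 54–67 m interval has Δρ < 0: lighter water underlies denser water.

54–67 m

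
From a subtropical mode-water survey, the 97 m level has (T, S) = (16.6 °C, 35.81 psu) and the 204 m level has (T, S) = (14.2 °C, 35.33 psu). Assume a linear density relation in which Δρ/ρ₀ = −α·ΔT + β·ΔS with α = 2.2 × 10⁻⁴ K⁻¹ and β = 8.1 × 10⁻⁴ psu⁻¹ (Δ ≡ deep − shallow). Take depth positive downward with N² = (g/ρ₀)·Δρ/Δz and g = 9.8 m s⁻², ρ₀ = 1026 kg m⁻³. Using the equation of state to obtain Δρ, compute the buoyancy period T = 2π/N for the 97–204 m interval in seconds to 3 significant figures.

1.76 × 10³ s

ΔT = -2.4 K, ΔS = -0.48 psu (deep − shallow).
Δρ/ρ₀ = −αΔT + βΔS = 5.28 × 10⁻⁴ − 3.888 × 10⁻⁴ = 1.392 × 10⁻⁴, so Δρ ≈ 0.1428 kg m⁻³.
N² = (g/ρ₀)·Δρ/Δz = g·(Δρ/ρ₀)/Δz = 9.8 × 1.392 × 10⁻⁴ / 107 = 1.2749 × 10⁻⁵ s⁻².
N = √(1.2749 × 10⁻⁵) = 3.5706 × 10⁻³ rad s⁻¹ → T = 2π/N = 1.7597 × 10³ s ≈ 1.76 × 10³ s.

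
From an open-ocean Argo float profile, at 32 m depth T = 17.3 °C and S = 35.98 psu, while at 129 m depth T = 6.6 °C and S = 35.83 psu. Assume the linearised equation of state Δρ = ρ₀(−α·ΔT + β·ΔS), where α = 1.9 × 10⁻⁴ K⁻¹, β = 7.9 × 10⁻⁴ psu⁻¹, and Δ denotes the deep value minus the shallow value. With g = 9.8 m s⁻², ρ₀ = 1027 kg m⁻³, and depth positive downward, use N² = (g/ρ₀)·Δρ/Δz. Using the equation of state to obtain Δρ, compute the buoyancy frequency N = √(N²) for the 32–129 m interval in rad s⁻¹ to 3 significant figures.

ΔT = -10.7 K, ΔS = -0.15 psu (deep − shallow).
Δρ/ρ₀ = −αΔT + βΔS = 2.033 × 10⁻³ − 1.185 × 10⁻⁴ = 1.9145 × 10⁻³, so Δρ ≈ 1.966 kg m⁻³.
N² = (g/ρ₀)·Δρ/Δz = g·(Δρ/ρ₀)/Δz = 9.8 × 1.9145 × 10⁻³ / 97 = 1.9342 × 10⁻⁴ s⁻².
N = √(1.9342 × 10⁻⁴) = 0.013908 rad s⁻¹ ≈ 0.0139 rad s⁻¹.

0.0139 rad s⁻¹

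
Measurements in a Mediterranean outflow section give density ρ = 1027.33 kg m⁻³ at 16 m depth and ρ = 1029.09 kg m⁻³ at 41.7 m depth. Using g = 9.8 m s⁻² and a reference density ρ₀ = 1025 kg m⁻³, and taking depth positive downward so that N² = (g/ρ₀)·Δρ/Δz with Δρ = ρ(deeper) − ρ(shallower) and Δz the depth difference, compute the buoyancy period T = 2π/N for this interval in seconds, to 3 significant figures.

246 s

Δρ = 1029.09 − 1027.33 = 1.76 kg m⁻³ over Δz = 41.7 − 16 = 25.7 m.
N² = (9.8/1025) × (1.76/25.7) = 6.5476 × 10⁻⁴ s⁻².
N = √(6.5476 × 10⁻⁴) = 0.025588 rad s⁻¹, so T = 2π/N = 245.55 s ≈ 246 s.
N² > 0, so the interval is statically stable.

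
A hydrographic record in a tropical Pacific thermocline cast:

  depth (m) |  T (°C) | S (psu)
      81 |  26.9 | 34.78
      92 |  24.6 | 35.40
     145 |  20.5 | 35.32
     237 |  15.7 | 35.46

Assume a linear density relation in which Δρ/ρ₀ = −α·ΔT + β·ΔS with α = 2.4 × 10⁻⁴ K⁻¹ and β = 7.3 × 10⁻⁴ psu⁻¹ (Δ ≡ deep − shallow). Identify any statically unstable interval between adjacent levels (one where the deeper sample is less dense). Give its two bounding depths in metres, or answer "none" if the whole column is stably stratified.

Evaluate Δρ/ρ₀ = −αΔT + βΔS across each adjacent pair:
  81–92 m: −αΔT+βΔS = −(2.4 × 10⁻⁴)(-2.3)+(7.3 × 10⁻⁴)(+0.62) = 1.0 × 10⁻³ → stable
  92–145 m: −αΔT+βΔS = −(2.4 × 10⁻⁴)(-4.1)+(7.3 × 10⁻⁴)(-0.08) = 9.3 × 10⁻⁴ → stable
  145–237 m: −αΔT+βΔS = −(2.4 × 10⁻⁴)(-4.8)+(7.3 × 10⁻⁴)(+0.14) = 1.3 × 10⁻³ → stable
Every interval has Δρ > 0: the column is stably stratified throughout.

none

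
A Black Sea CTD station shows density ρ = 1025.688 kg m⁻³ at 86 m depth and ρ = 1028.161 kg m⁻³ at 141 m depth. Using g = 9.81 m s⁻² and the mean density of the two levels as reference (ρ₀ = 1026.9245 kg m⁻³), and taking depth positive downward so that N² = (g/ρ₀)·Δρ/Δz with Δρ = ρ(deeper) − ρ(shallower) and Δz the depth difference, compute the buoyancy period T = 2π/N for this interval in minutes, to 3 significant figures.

Δρ = 1028.161 − 1025.688 = 2.473 kg m⁻³ over Δz = 141 − 86 = 55 m.
N² = (9.81/1026.9245) × (2.473/55) = 4.2953 × 10⁻⁴ s⁻².
N = √(4.2953 × 10⁻⁴) = 0.020725 rad s⁻¹, so T = 2π/N = 303.17 s = 5.0528 min ≈ 5.05 min.

5.05 min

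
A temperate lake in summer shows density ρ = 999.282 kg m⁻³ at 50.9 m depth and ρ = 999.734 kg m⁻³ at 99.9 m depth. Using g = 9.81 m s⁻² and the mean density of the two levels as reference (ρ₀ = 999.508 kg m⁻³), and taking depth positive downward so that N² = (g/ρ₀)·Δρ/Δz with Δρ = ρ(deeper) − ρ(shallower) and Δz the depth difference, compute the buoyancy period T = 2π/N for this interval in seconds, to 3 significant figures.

Δρ = 999.734 − 999.282 = 0.452 kg m⁻³ over Δz = 99.9 − 50.9 = 49 m.
N² = (9.81/999.508) × (0.452/49) = 9.0537 × 10⁻⁵ s⁻².
N = √(9.0537 × 10⁻⁵) = 9.5151 × 10⁻³ rad s⁻¹, so T = 2π/N = 660.34 s ≈ 660 s.

660 s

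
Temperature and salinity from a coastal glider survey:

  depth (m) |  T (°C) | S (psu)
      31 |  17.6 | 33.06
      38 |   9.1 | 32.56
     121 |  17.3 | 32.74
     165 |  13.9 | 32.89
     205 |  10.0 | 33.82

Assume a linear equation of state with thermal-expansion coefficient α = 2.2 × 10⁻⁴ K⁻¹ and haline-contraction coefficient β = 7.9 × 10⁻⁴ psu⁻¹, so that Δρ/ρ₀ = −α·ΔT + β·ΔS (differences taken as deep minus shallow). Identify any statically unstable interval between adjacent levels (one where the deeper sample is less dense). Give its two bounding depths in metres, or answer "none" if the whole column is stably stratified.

38–121 m

Evaluate Δρ/ρ₀ = −αΔT + βΔS across each adjacent pair:
  31–38 m: −αΔT+βΔS = −(2.2 × 10⁻⁴)(-8.5)+(7.9 × 10⁻⁴)(-0.50) = 1.5 × 10⁻³ → stable
  38–121 m: −αΔT+βΔS = −(2.2 × 10⁻⁴)(+8.2)+(7.9 × 10⁻⁴)(+0.18) = -1.7 × 10⁻³ → UNSTABLE
  121–165 m: −αΔT+βΔS = −(2.2 × 10⁻⁴)(-3.4)+(7.9 × 10⁻⁴)(+0.15) = 8.7 × 10⁻⁴ → stable
  165–205 m: −αΔT+βΔS = −(2.2 × 10⁻⁴)(-3.9)+(7.9 × 10⁻⁴)(+0.93) = 1.6 × 10⁻³ → stable
The 38–121 m interval has Δρ < 0: lighter water underlies denser water.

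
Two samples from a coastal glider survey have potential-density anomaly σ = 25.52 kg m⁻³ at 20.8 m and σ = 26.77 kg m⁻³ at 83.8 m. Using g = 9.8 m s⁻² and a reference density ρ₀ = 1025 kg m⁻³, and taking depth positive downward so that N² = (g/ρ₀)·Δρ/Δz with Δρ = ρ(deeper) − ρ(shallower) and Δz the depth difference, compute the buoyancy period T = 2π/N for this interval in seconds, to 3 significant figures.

456 s

Δρ = 1026.77 − 1025.52 = 1.25 kg m⁻³ over Δz = 83.8 − 20.8 = 63 m.
N² = (9.8/1025) × (1.25/63) = 1.8970 × 10⁻⁴ s⁻².
N = √(1.8970 × 10⁻⁴) = 0.013773 rad s⁻¹, so T = 2π/N = 456.20 s ≈ 456 s.
Since Δρ > 0 the layer is stably stratified.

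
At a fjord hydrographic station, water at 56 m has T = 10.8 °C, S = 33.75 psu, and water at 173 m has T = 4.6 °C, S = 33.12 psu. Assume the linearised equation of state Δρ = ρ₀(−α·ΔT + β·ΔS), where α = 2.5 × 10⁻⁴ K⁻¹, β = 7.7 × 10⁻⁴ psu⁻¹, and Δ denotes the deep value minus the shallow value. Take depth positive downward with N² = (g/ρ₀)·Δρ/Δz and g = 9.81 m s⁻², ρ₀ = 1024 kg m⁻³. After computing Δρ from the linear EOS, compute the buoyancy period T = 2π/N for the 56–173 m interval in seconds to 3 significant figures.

ΔT = -6.2 K, ΔS = -0.63 psu (deep − shallow).
Δρ/ρ₀ = −αΔT + βΔS = 1.55 × 10⁻³ − 4.851 × 10⁻⁴ = 1.0649 × 10⁻³, so Δρ ≈ 1.090 kg m⁻³.
N² = (g/ρ₀)·Δρ/Δz = g·(Δρ/ρ₀)/Δz = 9.81 × 1.0649 × 10⁻³ / 117 = 8.9288 × 10⁻⁵ s⁻².
N = √(8.9288 × 10⁻⁵) = 9.4492 × 10⁻³ rad s⁻¹ → T = 2π/N = 664.94 s ≈ 665 s.

665 s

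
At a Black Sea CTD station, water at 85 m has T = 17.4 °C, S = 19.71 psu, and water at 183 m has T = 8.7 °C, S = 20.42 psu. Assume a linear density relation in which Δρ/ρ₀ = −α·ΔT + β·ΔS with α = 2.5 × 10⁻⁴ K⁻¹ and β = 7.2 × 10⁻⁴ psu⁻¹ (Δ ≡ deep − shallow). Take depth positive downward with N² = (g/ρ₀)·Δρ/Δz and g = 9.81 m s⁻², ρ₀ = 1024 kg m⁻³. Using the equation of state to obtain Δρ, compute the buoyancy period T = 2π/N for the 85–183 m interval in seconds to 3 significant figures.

ΔT = -8.7 K, ΔS = +0.71 psu (deep − shallow).
Δρ/ρ₀ = −αΔT + βΔS = 2.175 × 10⁻³ + 5.112 × 10⁻⁴ = 2.6862 × 10⁻³, so Δρ ≈ 2.751 kg m⁻³.
N² = (g/ρ₀)·Δρ/Δz = g·(Δρ/ρ₀)/Δz = 9.81 × 2.6862 × 10⁻³ / 98 = 2.6889 × 10⁻⁴ s⁻².
N = √(2.6889 × 10⁻⁴) = 0.016398 rad s⁻¹ → T = 2π/N = 383.17 s ≈ 383 s.

383 s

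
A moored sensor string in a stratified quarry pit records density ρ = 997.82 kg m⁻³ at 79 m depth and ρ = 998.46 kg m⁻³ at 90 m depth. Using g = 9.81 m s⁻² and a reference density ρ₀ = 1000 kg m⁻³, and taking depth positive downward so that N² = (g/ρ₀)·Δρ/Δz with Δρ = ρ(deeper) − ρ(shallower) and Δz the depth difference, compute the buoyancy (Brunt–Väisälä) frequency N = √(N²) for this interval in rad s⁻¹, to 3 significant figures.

0.0239 rad s⁻¹

Δρ = 998.46 − 997.82 = 0.64 kg m⁻³ over Δz = 90 − 79 = 11 m.
N² = (9.81/1000) × (0.64/11) = 5.7076 × 10⁻⁴ s⁻².
N = √(5.7076 × 10⁻⁴) = 0.023891 rad s⁻¹ ≈ 0.0239 rad s⁻¹.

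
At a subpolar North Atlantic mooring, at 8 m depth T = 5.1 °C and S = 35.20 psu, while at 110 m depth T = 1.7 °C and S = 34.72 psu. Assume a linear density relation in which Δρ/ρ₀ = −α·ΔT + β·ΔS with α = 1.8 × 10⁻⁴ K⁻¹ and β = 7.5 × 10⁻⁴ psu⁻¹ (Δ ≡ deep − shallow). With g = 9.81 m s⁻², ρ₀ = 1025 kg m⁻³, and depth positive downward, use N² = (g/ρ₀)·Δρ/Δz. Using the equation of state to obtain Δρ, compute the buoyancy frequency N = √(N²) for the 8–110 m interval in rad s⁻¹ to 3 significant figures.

ΔT = -3.4 K, ΔS = -0.48 psu (deep − shallow).
Δρ/ρ₀ = −αΔT + βΔS = 6.12 × 10⁻⁴ − 3.60 × 10⁻⁴ = 2.52 × 10⁻⁴, so Δρ ≈ 0.2583 kg m⁻³.
N² = (g/ρ₀)·Δρ/Δz = g·(Δρ/ρ₀)/Δz = 9.81 × 2.52 × 10⁻⁴ / 102 = 2.4236 × 10⁻⁵ s⁻².
N = √(2.4236 × 10⁻⁵) = 4.9230 × 10⁻³ rad s⁻¹ ≈ 4.92 × 10⁻³ rad s⁻¹.

4.92 × 10⁻³ rad s⁻¹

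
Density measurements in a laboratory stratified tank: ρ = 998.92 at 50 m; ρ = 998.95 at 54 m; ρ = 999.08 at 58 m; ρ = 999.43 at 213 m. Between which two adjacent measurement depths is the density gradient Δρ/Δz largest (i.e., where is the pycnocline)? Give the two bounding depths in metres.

Compute the density gradient over each adjacent pair:
  50–54 m: Δρ/Δz = 0.03/4 = 7.5 × 10⁻³ kg m⁻⁴
  54–58 m: Δρ/Δz = 0.13/4 = 0.033 kg m⁻⁴
  58–213 m: Δρ/Δz = 0.35/155 = 2.3 × 10⁻³ kg m⁻⁴
The largest gradient is in the 54–58 m interval — the pycnocline.

54–58 m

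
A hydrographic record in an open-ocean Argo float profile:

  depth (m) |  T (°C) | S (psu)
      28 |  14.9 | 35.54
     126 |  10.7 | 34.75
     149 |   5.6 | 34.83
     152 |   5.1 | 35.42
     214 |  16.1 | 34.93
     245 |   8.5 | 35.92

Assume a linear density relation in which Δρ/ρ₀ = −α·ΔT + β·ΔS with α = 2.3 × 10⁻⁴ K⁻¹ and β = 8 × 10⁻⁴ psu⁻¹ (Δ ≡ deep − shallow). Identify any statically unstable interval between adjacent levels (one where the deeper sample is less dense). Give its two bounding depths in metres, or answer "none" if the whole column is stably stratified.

Evaluate Δρ/ρ₀ = −αΔT + βΔS across each adjacent pair:
  28–126 m: −αΔT+βΔS = −(2.3 × 10⁻⁴)(-4.2)+(8 × 10⁻⁴)(-0.79) = 3.3 × 10⁻⁴ → stable
  126–149 m: −αΔT+βΔS = −(2.3 × 10⁻⁴)(-5.1)+(8 × 10⁻⁴)(+0.08) = 1.2 × 10⁻³ → stable
  149–152 m: −αΔT+βΔS = −(2.3 × 10⁻⁴)(-0.5)+(8 × 10⁻⁴)(+0.59) = 5.9 × 10⁻⁴ → stable
  152–214 m: −αΔT+βΔS = −(2.3 × 10⁻⁴)(+11.0)+(8 × 10⁻⁴)(-0.49) = -2.9 × 10⁻³ → UNSTABLE
  214–245 m: −αΔT+βΔS = −(2.3 × 10⁻⁴)(-7.6)+(8 × 10⁻⁴)(+0.99) = 2.5 × 10⁻³ → stable
The 152–214 m interval has Δρ < 0: lighter water underlies denser water.

152–214 m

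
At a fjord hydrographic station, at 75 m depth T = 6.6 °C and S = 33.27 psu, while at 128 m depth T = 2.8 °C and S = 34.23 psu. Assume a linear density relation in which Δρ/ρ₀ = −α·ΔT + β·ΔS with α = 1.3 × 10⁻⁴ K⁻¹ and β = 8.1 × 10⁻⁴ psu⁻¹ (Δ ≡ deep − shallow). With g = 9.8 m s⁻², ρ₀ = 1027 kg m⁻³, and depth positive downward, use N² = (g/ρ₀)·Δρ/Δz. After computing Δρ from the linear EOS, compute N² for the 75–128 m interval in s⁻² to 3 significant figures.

2.35 × 10⁻⁴ s⁻²

ΔT = -3.8 K, ΔS = +0.96 psu (deep − shallow).
Δρ/ρ₀ = −αΔT + βΔS = 4.94 × 10⁻⁴ + 7.776 × 10⁻⁴ = 1.2716 × 10⁻³, so Δρ ≈ 1.306 kg m⁻³.
N² = (g/ρ₀)·Δρ/Δz = g·(Δρ/ρ₀)/Δz = 9.8 × 1.2716 × 10⁻³ / 53 = 2.3513 × 10⁻⁴ s⁻² ≈ 2.35 × 10⁻⁴ s⁻².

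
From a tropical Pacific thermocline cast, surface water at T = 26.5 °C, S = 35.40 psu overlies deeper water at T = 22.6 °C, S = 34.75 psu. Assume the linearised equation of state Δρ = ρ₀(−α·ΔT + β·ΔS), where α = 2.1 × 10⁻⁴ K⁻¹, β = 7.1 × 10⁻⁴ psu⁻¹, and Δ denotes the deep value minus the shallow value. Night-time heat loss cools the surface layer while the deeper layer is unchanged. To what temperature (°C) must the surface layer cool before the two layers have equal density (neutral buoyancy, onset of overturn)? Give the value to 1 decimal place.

24.8 °C

Neutral buoyancy requires Δρ = 0, i.e. −α(T_deep − T_surf′) + β(S_deep − S_surf) = 0.
T_surf′ = T_deep − (β/α)·ΔS = 22.6 − (7.1 × 10⁻⁴/2.1 × 10⁻⁴)·(-0.65) = 24.798 °C.
Cooling required: 26.5 − (24.798) = 1.702 °C.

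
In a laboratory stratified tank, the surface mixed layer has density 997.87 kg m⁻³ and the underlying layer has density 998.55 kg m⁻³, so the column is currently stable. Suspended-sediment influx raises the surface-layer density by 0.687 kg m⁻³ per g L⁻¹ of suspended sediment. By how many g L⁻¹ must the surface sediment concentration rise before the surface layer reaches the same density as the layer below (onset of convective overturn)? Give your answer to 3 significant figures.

Density deficit of the surface layer: 998.55 − 997.87 = 0.68 kg m⁻³.
Required change = 0.68 / 0.687 = 0.990 g L⁻¹.

0.990 g L⁻¹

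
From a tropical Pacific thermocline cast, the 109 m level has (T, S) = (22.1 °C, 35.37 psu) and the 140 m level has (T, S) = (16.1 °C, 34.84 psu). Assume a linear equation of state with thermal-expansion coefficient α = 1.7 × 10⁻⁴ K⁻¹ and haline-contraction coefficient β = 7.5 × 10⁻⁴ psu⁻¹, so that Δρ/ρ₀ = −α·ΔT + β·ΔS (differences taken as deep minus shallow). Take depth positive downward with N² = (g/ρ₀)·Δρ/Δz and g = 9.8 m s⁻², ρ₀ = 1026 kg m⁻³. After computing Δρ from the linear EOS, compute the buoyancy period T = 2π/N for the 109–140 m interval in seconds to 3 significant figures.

448 s

ΔT = -6.0 K, ΔS = -0.53 psu (deep − shallow).
Δρ/ρ₀ = −αΔT + βΔS = 1.02 × 10⁻³ − 3.975 × 10⁻⁴ = 6.225 × 10⁻⁴, so Δρ ≈ 0.6387 kg m⁻³.
N² = (g/ρ₀)·Δρ/Δz = g·(Δρ/ρ₀)/Δz = 9.8 × 6.225 × 10⁻⁴ / 31 = 1.9679 × 10⁻⁴ s⁻².
N = √(1.9679 × 10⁻⁴) = 0.014028 rad s⁻¹ → T = 2π/N = 447.90 s ≈ 448 s.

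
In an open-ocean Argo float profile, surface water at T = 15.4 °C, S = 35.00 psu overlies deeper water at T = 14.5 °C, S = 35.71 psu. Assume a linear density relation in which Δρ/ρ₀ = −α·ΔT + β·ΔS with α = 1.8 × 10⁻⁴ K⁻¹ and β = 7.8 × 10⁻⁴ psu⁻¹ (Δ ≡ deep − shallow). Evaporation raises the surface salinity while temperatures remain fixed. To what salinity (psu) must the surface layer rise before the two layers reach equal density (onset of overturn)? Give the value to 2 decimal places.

Neutral buoyancy requires −α(T_deep − T_surf) + β(S_deep − S_surf′) = 0.
S_surf′ = S_deep − (α/β)·ΔT = 35.71 − (1.8 × 10⁻⁴/7.8 × 10⁻⁴)·(-0.9) = 35.9177 psu.
Increase required: 35.9177 − 35.00 = 0.9177 psu.

35.92 psu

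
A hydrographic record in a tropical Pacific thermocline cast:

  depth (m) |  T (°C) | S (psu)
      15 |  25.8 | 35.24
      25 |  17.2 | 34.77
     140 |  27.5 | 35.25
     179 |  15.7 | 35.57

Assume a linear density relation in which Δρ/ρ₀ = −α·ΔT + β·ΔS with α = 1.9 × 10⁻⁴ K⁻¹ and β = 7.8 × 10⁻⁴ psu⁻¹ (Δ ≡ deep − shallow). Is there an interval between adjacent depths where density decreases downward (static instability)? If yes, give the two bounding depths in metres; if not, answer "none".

25–140 m

Evaluate Δρ/ρ₀ = −αΔT + βΔS across each adjacent pair:
  15–25 m: −αΔT+βΔS = −(1.9 × 10⁻⁴)(-8.6)+(7.8 × 10⁻⁴)(-0.47) = 1.3 × 10⁻³ → stable
  25–140 m: −αΔT+βΔS = −(1.9 × 10⁻⁴)(+10.3)+(7.8 × 10⁻⁴)(+0.48) = -1.6 × 10⁻³ → UNSTABLE
  140–179 m: −αΔT+βΔS = −(1.9 × 10⁻⁴)(-11.8)+(7.8 × 10⁻⁴)(+0.32) = 2.5 × 10⁻³ → stable
The 25–140 m interval has Δρ < 0: lighter water underlies denser water.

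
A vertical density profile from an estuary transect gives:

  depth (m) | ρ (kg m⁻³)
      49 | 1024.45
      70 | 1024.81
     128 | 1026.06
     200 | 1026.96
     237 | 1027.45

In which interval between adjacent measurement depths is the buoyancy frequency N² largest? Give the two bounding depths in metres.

70–128 m

Compute the density gradient over each adjacent pair:
  49–70 m: Δρ/Δz = 0.36/21 = 0.017 kg m⁻⁴
  70–128 m: Δρ/Δz = 1.25/58 = 0.022 kg m⁻⁴
  128–200 m: Δρ/Δz = 0.90/72 = 0.013 kg m⁻⁴
  200–237 m: Δρ/Δz = 0.49/37 = 0.013 kg m⁻⁴
The largest gradient is in the 70–128 m interval — the pycnocline.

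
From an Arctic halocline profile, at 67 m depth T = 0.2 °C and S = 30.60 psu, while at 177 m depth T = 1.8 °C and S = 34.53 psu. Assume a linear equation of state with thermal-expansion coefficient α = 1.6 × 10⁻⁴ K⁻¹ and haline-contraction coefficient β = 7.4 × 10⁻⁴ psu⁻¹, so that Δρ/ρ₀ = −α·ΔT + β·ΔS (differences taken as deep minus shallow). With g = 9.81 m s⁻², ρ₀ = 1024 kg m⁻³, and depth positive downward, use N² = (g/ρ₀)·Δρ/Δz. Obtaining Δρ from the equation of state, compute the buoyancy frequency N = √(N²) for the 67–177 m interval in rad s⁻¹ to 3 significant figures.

0.0154 rad s⁻¹

ΔT = +1.6 K, ΔS = +3.93 psu (deep − shallow).
Δρ/ρ₀ = −αΔT + βΔS = -2.56 × 10⁻⁴ + 2.9082 × 10⁻³ = 2.6522 × 10⁻³, so Δρ ≈ 2.716 kg m⁻³.
N² = (g/ρ₀)·Δρ/Δz = g·(Δρ/ρ₀)/Δz = 9.81 × 2.6522 × 10⁻³ / 110 = 2.3653 × 10⁻⁴ s⁻².
N = √(2.3653 × 10⁻⁴) = 0.015380 rad s⁻¹ ≈ 0.0154 rad s⁻¹.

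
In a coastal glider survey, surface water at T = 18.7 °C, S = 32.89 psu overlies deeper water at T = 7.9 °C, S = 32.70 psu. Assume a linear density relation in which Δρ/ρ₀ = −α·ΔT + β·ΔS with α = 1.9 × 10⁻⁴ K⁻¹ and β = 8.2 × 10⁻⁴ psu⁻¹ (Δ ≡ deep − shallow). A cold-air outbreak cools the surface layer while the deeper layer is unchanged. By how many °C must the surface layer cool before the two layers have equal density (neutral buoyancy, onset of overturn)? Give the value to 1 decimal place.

Neutral buoyancy requires Δρ = 0, i.e. −α(T_deep − T_surf′) + β(S_deep − S_surf) = 0.
T_surf′ = T_deep − (β/α)·ΔS = 7.9 − (8.2 × 10⁻⁴/1.9 × 10⁻⁴)·(-0.19) = 8.720 °C.
Cooling required: 18.7 − (8.720) = 9.980 °C.

10.0 °C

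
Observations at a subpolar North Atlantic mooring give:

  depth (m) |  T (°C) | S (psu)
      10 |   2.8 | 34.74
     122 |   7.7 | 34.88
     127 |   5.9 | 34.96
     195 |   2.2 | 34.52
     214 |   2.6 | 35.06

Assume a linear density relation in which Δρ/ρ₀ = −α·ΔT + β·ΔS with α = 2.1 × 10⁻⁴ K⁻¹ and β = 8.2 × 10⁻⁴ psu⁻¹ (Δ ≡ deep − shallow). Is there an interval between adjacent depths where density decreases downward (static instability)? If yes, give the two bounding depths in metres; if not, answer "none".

10–122 m

Evaluate Δρ/ρ₀ = −αΔT + βΔS across each adjacent pair:
  10–122 m: −αΔT+βΔS = −(2.1 × 10⁻⁴)(+4.9)+(8.2 × 10⁻⁴)(+0.14) = -9.1 × 10⁻⁴ → UNSTABLE
  122–127 m: −αΔT+βΔS = −(2.1 × 10⁻⁴)(-1.8)+(8.2 × 10⁻⁴)(+0.08) = 4.4 × 10⁻⁴ → stable
  127–195 m: −αΔT+βΔS = −(2.1 × 10⁻⁴)(-3.7)+(8.2 × 10⁻⁴)(-0.44) = 4.2 × 10⁻⁴ → stable
  195–214 m: −αΔT+βΔS = −(2.1 × 10⁻⁴)(+0.4)+(8.2 × 10⁻⁴)(+0.54) = 3.6 × 10⁻⁴ → stable
The 10–122 m interval has Δρ < 0: lighter water underlies denser water.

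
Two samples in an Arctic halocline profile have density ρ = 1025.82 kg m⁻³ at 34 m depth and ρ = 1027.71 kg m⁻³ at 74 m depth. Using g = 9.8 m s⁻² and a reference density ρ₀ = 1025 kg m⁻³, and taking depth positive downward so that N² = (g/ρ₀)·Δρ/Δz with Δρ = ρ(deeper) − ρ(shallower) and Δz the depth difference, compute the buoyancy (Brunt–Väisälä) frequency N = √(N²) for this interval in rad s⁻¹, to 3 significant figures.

Δρ = 1027.71 − 1025.82 = 1.89 kg m⁻³ over Δz = 74 − 34 = 40 m.
N² = (9.8/1025) × (1.89/40) = 4.5176 × 10⁻⁴ s⁻².
N = √(4.5176 × 10⁻⁴) = 0.021255 rad s⁻¹ ≈ 0.0213 rad s⁻¹.

0.0213 rad s⁻¹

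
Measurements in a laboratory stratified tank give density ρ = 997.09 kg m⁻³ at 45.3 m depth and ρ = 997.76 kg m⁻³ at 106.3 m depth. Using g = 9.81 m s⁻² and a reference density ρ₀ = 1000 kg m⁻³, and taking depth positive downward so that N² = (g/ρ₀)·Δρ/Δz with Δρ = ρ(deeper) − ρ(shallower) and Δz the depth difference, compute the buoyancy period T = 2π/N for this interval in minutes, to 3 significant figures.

10.1 min

Δρ = 997.76 − 997.09 = 0.67 kg m⁻³ over Δz = 106.3 − 45.3 = 61 m.
N² = (9.81/1000) × (0.67/61) = 1.0775 × 10⁻⁴ s⁻².
N = √(1.0775 × 10⁻⁴) = 0.010380 rad s⁻¹, so T = 2π/N = 605.32 s = 10.089 min ≈ 10.1 min.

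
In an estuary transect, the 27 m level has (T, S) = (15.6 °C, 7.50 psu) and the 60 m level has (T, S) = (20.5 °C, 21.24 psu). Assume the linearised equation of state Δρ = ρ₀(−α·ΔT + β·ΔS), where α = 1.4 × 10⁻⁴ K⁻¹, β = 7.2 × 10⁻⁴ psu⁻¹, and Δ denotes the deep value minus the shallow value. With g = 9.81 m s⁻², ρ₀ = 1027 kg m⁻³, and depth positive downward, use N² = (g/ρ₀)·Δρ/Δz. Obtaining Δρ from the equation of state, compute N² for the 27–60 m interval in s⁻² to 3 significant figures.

ΔT = +4.9 K, ΔS = +13.74 psu (deep − shallow).
Δρ/ρ₀ = −αΔT + βΔS = -6.86 × 10⁻⁴ + 9.8928 × 10⁻³ = 9.2068 × 10⁻³, so Δρ ≈ 9.455 kg m⁻³.
N² = (g/ρ₀)·Δρ/Δz = g·(Δρ/ρ₀)/Δz = 9.81 × 9.2068 × 10⁻³ / 33 = 2.7369 × 10⁻³ s⁻² ≈ 2.74 × 10⁻³ s⁻².

2.74 × 10⁻³ s⁻²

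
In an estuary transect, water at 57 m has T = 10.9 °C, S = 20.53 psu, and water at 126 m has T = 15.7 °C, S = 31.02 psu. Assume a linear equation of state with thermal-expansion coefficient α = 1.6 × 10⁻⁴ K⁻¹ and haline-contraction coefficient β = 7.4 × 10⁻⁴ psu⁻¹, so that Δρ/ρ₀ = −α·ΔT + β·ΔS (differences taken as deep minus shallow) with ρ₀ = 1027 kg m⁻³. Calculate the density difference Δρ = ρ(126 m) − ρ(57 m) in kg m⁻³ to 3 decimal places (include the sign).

ΔT = +4.8 K, ΔS = +10.49 psu (deep − shallow).
Δρ/ρ₀ = −(1.6 × 10⁻⁴)(+4.8) + (7.4 × 10⁻⁴)(+10.49) = 6.9946 × 10⁻³.
Δρ = 1027 × (6.9946 × 10⁻³) = +7.183 kg m⁻³.
Positive Δρ: denser below, stable.

+7.183 kg m⁻³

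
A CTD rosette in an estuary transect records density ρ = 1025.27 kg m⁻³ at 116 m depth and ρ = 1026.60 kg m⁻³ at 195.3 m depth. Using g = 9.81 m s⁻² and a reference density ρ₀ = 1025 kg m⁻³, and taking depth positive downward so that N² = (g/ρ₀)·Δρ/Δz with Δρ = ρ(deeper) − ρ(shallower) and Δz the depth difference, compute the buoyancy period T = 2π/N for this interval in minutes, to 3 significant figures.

Δρ = 1026.60 − 1025.27 = 1.33 kg m⁻³ over Δz = 195.3 − 116 = 79.3 m.
N² = (9.81/1025) × (1.33/79.3) = 1.6052 × 10⁻⁴ s⁻².
N = √(1.6052 × 10⁻⁴) = 0.012670 rad s⁻¹, so T = 2π/N = 495.91 s = 8.2652 min ≈ 8.27 min.

8.27 min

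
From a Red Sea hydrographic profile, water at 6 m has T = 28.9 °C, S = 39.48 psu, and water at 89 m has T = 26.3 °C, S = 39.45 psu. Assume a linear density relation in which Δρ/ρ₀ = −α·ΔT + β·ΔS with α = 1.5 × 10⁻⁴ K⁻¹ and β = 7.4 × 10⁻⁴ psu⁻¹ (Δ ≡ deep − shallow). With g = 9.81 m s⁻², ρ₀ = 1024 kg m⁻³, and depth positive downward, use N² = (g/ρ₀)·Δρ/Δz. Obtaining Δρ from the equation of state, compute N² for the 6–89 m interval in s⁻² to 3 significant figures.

ΔT = -2.6 K, ΔS = -0.03 psu (deep − shallow).
Δρ/ρ₀ = −αΔT + βΔS = 3.90 × 10⁻⁴ − 2.22 × 10⁻⁵ = 3.678 × 10⁻⁴, so Δρ ≈ 0.3766 kg m⁻³.
N² = (g/ρ₀)·Δρ/Δz = g·(Δρ/ρ₀)/Δz = 9.81 × 3.678 × 10⁻⁴ / 83 = 4.3471 × 10⁻⁵ s⁻² ≈ 4.35 × 10⁻⁵ s⁻².

4.35 × 10⁻⁵ s⁻²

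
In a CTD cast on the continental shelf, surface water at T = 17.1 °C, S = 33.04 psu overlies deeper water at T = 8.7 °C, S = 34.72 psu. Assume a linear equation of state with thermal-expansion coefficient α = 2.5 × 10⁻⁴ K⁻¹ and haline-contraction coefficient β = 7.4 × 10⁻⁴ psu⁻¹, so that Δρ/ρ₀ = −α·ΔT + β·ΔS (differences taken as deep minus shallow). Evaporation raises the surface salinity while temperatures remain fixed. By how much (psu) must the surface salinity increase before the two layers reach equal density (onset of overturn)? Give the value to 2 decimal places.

4.52 psu

Neutral buoyancy requires −α(T_deep − T_surf) + β(S_deep − S_surf′) = 0.
S_surf′ = S_deep − (α/β)·ΔT = 34.72 − (2.5 × 10⁻⁴/7.4 × 10⁻⁴)·(-8.4) = 37.5578 psu.
Increase required: 37.5578 − 33.04 = 4.5178 psu.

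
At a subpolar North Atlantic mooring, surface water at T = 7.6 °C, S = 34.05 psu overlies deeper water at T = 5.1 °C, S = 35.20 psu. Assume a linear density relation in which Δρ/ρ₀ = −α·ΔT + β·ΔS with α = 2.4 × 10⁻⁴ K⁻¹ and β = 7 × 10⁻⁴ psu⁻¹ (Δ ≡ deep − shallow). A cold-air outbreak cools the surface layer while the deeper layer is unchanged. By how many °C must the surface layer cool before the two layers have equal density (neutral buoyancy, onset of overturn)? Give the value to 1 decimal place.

Neutral buoyancy requires Δρ = 0, i.e. −α(T_deep − T_surf′) + β(S_deep − S_surf) = 0.
T_surf′ = T_deep − (β/α)·ΔS = 5.1 − (7 × 10⁻⁴/2.4 × 10⁻⁴)·(+1.15) = 1.746 °C.
Cooling required: 7.6 − (1.746) = 5.854 °C.

5.9 °C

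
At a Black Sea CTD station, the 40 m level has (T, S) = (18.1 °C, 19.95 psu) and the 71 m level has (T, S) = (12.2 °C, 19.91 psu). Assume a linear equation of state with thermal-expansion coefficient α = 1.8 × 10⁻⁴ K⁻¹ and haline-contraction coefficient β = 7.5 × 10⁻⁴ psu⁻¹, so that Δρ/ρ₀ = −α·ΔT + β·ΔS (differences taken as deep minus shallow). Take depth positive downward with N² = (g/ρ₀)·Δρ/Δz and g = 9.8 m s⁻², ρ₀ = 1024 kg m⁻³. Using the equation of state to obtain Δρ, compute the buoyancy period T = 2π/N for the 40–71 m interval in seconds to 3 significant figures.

ΔT = -5.9 K, ΔS = -0.04 psu (deep − shallow).
Δρ/ρ₀ = −αΔT + βΔS = 1.062 × 10⁻³ − 3.00 × 10⁻⁵ = 1.032 × 10⁻³, so Δρ ≈ 1.057 kg m⁻³.
N² = (g/ρ₀)·Δρ/Δz = g·(Δρ/ρ₀)/Δz = 9.8 × 1.032 × 10⁻³ / 31 = 3.2625 × 10⁻⁴ s⁻².
N = √(3.2625 × 10⁻⁴) = 0.018062 rad s⁻¹ → T = 2π/N = 347.87 s ≈ 348 s.

348 s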